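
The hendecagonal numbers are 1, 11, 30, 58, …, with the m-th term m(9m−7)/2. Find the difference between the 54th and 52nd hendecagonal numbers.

54·(9·54 − 7)/2 = 12933 and 52·(9·52 − 7)/2 = 11986.
Difference: 12933 − 11986 = 947.

947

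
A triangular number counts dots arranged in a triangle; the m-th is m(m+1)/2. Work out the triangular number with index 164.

The 164th triangular number is n(n+1)/2 with n = 164.
164·165/2 = 27060/2 = 13530.

13530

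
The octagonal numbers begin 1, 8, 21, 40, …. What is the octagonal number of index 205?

125665

The 205th octagonal number is n(3n−2) with n = 205.
205·(3·205 − 2) = 205·613 = 125665.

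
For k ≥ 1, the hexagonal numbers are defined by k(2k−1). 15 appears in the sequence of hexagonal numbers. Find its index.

3

Set n(2n−1) = 15, giving 2n² − n − 15 = 0.
The discriminant is 1 + 8·15 = 121, and √121 = 11.
So n = (1 + 11) / 4 = 12/4 = 3.
Check: 3·(2·3 − 1) = 15. ✓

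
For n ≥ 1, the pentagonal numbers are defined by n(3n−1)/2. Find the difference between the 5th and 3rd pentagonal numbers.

23

5·(3·5 − 1)/2 = 35 and 3·(3·3 − 1)/2 = 12.
Difference: 35 − 12 = 23.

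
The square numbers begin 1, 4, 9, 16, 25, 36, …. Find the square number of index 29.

841

29² = 841.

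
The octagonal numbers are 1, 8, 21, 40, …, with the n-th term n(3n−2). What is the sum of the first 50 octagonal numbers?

Σ i(3i−2) = 3Σi² − 2Σi over i = 1..50.
Σi = 1275 and Σi² = 42925.
3·42925 − 2·1275 = 126225.

126225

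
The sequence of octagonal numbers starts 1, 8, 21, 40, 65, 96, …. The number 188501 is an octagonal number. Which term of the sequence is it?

251

Set n(3n−2) = 188501, giving 3n² − 2n − 188501 = 0.
The discriminant is 4 + 12·188501 = 2262016, and √2262016 = 1504.
So n = (2 + 1504) / 6 = 1506/6 = 251.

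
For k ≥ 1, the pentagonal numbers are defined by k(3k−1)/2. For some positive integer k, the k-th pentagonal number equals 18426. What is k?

111

Set n(3n−1)/2 = 18426, giving 3n² − n − 36852 = 0.
The discriminant is 1 + 24·18426 = 442225, and √442225 = 665.
So n = (1 + 665) / 6 = 666/6 = 111.
Check: 111·(3·111 − 1)/2 = 18426. ✓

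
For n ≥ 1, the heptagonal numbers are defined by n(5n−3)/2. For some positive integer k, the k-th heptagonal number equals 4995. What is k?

Set n(5n−3)/2 = 4995, giving 5n² − 3n − 9990 = 0.
The discriminant is 9 + 40·4995 = 199809, and √199809 = 447.
So n = (3 + 447) / 10 = 450/10 = 45.

45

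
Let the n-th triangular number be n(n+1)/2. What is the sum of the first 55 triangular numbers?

29260

Σ i(i+1)/2 = (Σi² + Σi) / 2 over i = 1..55.
Σi = 1540 and Σi² = 56980.
(1·56980 + 1·1540) / 2 = 58520/2 = 29260.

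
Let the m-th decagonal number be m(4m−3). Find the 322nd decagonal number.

322·(4·322 − 3) = 322·1285 = 413770.

413770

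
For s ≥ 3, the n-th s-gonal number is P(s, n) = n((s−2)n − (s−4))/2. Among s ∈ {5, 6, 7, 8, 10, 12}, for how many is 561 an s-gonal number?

s = 5: P(5, 19) = 532 and P(5, 20) = 590; 561 is not s-gonal.
s = 6: P(6, 17) = 561. ✓
s = 7: P(7, 15) = 540 and P(7, 16) = 616; 561 is not s-gonal.
s = 8: P(8, 14) = 560 and P(8, 15) = 645; 561 is not s-gonal.
s = 10: P(10, 12) = 540 and P(10, 13) = 637; 561 is not s-gonal.
s = 12: P(12, 11) = 561. ✓
Hits: s ∈ {6, 12} → 2.

2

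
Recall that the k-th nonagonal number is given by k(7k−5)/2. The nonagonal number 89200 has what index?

Set n(7n−5)/2 = 89200, giving 7n² − 5n − 178400 = 0.
The discriminant is 25 + 56·89200 = 4995225, and √4995225 = 2235.
So n = (5 + 2235) / 14 = 2240/14 = 160.

160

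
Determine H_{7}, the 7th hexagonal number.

91

The 7th hexagonal number is n(2n−1) with n = 7.
7·(2·7 − 1) = 7·13 = 91.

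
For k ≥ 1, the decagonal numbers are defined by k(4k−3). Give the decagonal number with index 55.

55·(4·55 − 3) = 55·217 = 11935.

11935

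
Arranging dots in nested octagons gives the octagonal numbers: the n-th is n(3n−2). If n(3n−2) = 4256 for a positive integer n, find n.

Set n(3n−2) = 4256, giving 3n² − 2n − 4256 = 0.
The discriminant is 4 + 12·4256 = 51076, and √51076 = 226.
So n = (2 + 226) / 6 = 228/6 = 38.

38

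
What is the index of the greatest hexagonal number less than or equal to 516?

16

Solve n(2n−1) ≤ 516 for integer n.
n = 16 gives 496 ≤ 516, while n = 17 gives 561 > 516; so the answer is index 16.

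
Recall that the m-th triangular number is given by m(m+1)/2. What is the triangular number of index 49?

1225

The 49th triangular number is n(n+1)/2 with n = 49.
49·50/2 = 2450/2 = 1225.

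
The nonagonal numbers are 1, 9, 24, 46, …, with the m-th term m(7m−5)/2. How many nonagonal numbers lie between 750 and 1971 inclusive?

The n-th nonagonal number is n(7n−5)/2.
Smallest index with value ≥ 750: n = 15 (giving 750).
Largest index with value ≤ 1971: n = 24 (giving 1956).
Indices 15 through 24: 10 terms.

10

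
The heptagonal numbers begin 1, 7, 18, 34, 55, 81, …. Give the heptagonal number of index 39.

3744

The 39th heptagonal number is n(5n−3)/2 with n = 39.
39·(5·39 − 3)/2 = 39·192/2 = 39·96 = 3744.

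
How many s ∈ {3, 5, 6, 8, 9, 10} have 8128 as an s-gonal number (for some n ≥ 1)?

s = 3: P(3, 127) = 8128. ✓
s = 5: P(5, 73) = 7957 and P(5, 74) = 8177; 8128 is not s-gonal.
s = 6: P(6, 64) = 8128. ✓
s = 8: P(8, 52) = 8008 and P(8, 53) = 8321; 8128 is not s-gonal.
s = 9: P(9, 48) = 7944 and P(9, 49) = 8281; 8128 is not s-gonal.
s = 10: P(10, 45) = 7965 and P(10, 46) = 8326; 8128 is not s-gonal.
Hits: s ∈ {3, 6} → 2.

2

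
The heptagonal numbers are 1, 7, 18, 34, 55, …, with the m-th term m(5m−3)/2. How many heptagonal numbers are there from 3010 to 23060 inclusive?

62

The n-th heptagonal number is n(5n−3)/2.
Smallest index with value ≥ 3010: n = 35 (giving 3010).
Largest index with value ≤ 23060: n = 96 (giving 22896).
Indices 35 through 96: 62 terms.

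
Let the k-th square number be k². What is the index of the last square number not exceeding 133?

Solve n² ≤ 133 for integer n.
n = 11 gives 121 ≤ 133, while n = 12 gives 144 > 133; so the answer is index 11.

11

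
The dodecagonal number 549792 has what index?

Set n(5n−4) = 549792, giving 5n² − 4n − 549792 = 0.
The discriminant is 16 + 20·549792 = 10995856, and √10995856 = 3316.
So n = (4 + 3316) / 10 = 3320/10 = 332.

332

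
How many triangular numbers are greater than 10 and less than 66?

The n-th triangular number is n(n+1)/2.
Smallest index with value > 10: n = 5 (giving 15).
Largest index with value < 66: n = 10 (giving 55).
Indices 5 through 10: 6 terms.

6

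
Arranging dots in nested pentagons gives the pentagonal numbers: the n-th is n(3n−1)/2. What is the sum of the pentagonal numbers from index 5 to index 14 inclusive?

Σ i(3i−1)/2 = (3Σi² − Σi) / 2 over i = 5..14.
Σi = 105 − 10 = 95 and Σi² = 1015 − 30 = 985.
(3·985 − 1·95) / 2 = 2860/2 = 1430.

1430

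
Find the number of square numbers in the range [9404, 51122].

The n-th square number is n².
Smallest index with value ≥ 9404: n = 97 (giving 9409).
Largest index with value ≤ 51122: n = 226 (giving 51076).
Indices 97 through 226: 130 terms.

130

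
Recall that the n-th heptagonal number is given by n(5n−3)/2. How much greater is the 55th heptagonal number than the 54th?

Consecutive heptagonal numbers differ by 5n − 4: here 5·55 − 4 = 271.

271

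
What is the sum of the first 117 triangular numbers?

273819

Σ i(i+1)/2 = (Σi² + Σi) / 2 over i = 1..117.
Σi = 6903 and Σi² = 540735.
(1·540735 + 1·6903) / 2 = 547638/2 = 273819.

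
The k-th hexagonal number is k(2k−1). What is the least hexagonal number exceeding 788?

861

Solve n(2n−1) > 788 for integer n.
The largest n with value ≤ 788 is 20 (since 780 ≤ 788 < 861), so the first above is n = 21, value 861.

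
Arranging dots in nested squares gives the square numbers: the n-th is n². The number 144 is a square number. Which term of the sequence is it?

We need n² = 144, so n = √144 = 12.
Check: 12² = 144. ✓

12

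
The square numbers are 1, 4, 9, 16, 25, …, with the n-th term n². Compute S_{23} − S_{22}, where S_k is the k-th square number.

45

n² − (n−1)² = 2n − 1, so 23² − 22² = 2·23 − 1 = 45.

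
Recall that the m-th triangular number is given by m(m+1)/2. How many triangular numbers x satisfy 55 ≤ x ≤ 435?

20

The n-th triangular number is n(n+1)/2.
Smallest index with value ≥ 55: n = 10 (giving 55).
Largest index with value ≤ 435: n = 29 (giving 435).
Indices 10 through 29: 20 terms.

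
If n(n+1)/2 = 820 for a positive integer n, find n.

Set n(n+1)/2 = 820, giving n² + n − 1640 = 0.
The discriminant is 1 + 8·820 = 6561, and √6561 = 81.
So n = (-1 + 81) / 2 = 80/2 = 40.

40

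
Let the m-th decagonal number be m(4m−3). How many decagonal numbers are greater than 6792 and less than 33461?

50

The n-th decagonal number is n(4n−3).
Smallest index with value > 6792: n = 42 (giving 6930).
Largest index with value < 33461: n = 91 (giving 32851).
Indices 42 through 91: 50 terms.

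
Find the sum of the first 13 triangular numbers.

Σ i(i+1)/2 = (Σi² + Σi) / 2 over i = 1..13.
Σi = 91 and Σi² = 819.
(1·819 + 1·91) / 2 = 910/2 = 455.

455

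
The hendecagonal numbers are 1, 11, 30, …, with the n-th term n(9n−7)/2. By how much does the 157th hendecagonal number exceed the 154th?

4188

157·(9·157 − 7)/2 = 110371 and 154·(9·154 − 7)/2 = 106183.
Difference: 110371 − 106183 = 4188.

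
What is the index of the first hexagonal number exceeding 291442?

Solve n(2n−1) > 291442 for integer n.
The largest n with value ≤ 291442 is 381 (since 289941 ≤ 291442 < 291466), so the first above is n = 382, value 291466.

382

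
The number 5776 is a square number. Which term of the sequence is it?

76

We need n² = 5776, so n = √5776 = 76.
Check: 76² = 5776. ✓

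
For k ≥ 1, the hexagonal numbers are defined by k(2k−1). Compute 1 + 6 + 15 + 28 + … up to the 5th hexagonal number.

Σ i(2i−1) = 2Σi² − Σi over i = 1..5.
Σi = 15 and Σi² = 55.
2·55 − 1·15 = 95.

95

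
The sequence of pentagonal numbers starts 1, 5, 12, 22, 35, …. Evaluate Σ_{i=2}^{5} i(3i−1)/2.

74

Σ i(3i−1)/2 = (3Σi² − Σi) / 2 over i = 2..5.
Σi = 15 − 1 = 14 and Σi² = 55 − 1 = 54.
(3·54 − 1·14) / 2 = 148/2 = 74.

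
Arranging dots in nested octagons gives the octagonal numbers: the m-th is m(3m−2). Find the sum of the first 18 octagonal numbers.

5985

Σ i(3i−2) = 3Σi² − 2Σi over i = 1..18.
Σi = 171 and Σi² = 2109.
3·2109 − 2·171 = 5985.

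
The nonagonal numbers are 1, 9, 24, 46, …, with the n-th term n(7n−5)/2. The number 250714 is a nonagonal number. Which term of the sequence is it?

Set n(7n−5)/2 = 250714, giving 7n² − 5n − 501428 = 0.
The discriminant is 25 + 56·250714 = 14040009, and √14040009 = 3747.
So n = (5 + 3747) / 14 = 3752/14 = 268.
Check: 268·(7·268 − 5)/2 = 250714. ✓

268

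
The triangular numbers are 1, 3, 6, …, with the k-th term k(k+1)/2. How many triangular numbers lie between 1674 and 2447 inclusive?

The n-th triangular number is n(n+1)/2.
Smallest index with value ≥ 1674: n = 58 (giving 1711).
Largest index with value ≤ 2447: n = 69 (giving 2415).
Indices 58 through 69: 12 terms.

12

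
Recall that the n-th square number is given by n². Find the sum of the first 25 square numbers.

5525

Σ_{i=1}^{25} i² = 25·26·51/6 = 5525.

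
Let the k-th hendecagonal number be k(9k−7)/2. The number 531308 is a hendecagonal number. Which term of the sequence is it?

344

Set n(9n−7)/2 = 531308, giving 9n² − 7n − 1062616 = 0.
So n = (7 + 6185) / 18 = 6192/18 = 344.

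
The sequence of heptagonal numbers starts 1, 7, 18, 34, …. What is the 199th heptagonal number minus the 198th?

Consecutive heptagonal numbers differ by 5n − 4: here 5·199 − 4 = 991.

991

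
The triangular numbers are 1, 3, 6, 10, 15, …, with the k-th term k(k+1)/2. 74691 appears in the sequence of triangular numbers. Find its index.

Set n(n+1)/2 = 74691, giving n² + n − 149382 = 0.
The discriminant is 1 + 8·74691 = 597529, and √597529 = 773.
So n = (-1 + 773) / 2 = 772/2 = 386.

386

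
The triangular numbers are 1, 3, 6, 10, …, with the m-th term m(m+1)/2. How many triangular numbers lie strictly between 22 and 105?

7

The n-th triangular number is n(n+1)/2.
Smallest index with value > 22: n = 7 (giving 28).
Largest index with value < 105: n = 13 (giving 91).
Indices 7 through 13: 7 terms.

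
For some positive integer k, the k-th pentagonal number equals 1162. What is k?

Set n(3n−1)/2 = 1162, giving 3n² − n − 2324 = 0.
The discriminant is 1 + 24·1162 = 27889, and √27889 = 167.
So n = (1 + 167) / 6 = 168/6 = 28.
Check: 28·(3·28 − 1)/2 = 1162. ✓

28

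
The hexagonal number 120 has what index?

8

Set n(2n−1) = 120, giving 2n² − n − 120 = 0.
The discriminant is 1 + 8·120 = 961, and √961 = 31.
So n = (1 + 31) / 4 = 32/4 = 8.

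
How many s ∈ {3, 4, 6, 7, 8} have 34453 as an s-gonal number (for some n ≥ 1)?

1

s = 3: P(3, 262) = 34453. ✓
s = 4: P(4, 185) = 34225 and P(4, 186) = 34596; 34453 is not s-gonal.
s = 6: P(6, 131) = 34191 and P(6, 132) = 34716; 34453 is not s-gonal.
s = 7: P(7, 117) = 34047 and P(7, 118) = 34633; 34453 is not s-gonal.
s = 8: P(8, 107) = 34133 and P(8, 108) = 34776; 34453 is not s-gonal.
Hits: s ∈ {3} → 1.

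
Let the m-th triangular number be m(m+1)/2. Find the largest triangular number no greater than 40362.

Solve n(n+1)/2 ≤ 40362 for integer n.
n = 283 gives 40186 ≤ 40362, while n = 284 gives 40470 > 40362; so the answer is 40186.

40186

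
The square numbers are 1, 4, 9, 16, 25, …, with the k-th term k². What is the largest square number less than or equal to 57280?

Solve n² ≤ 57280 for integer n.
n = 239 gives 57121 ≤ 57280, while n = 240 gives 57600 > 57280; so the answer is 57121.

57121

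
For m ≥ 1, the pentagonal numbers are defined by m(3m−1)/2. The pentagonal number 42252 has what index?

Set n(3n−1)/2 = 42252, giving 3n² − n − 84504 = 0.
So n = (1 + 1007) / 6 = 1008/6 = 168.
Check: 168·(3·168 − 1)/2 = 42252. ✓

168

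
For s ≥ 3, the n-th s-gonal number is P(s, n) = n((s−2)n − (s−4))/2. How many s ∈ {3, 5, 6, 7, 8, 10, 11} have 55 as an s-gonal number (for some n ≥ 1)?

s = 3: P(3, 10) = 55. ✓
s = 5: P(5, 6) = 51 and P(5, 7) = 70; 55 is not s-gonal.
s = 6: P(6, 5) = 45 and P(6, 6) = 66; 55 is not s-gonal.
s = 7: P(7, 5) = 55. ✓
s = 8: P(8, 4) = 40 and P(8, 5) = 65; 55 is not s-gonal.
s = 10: P(10, 4) = 52 and P(10, 5) = 85; 55 is not s-gonal.
s = 11: P(11, 3) = 30 and P(11, 4) = 58; 55 is not s-gonal.
Hits: s ∈ {3, 7} → 2.

2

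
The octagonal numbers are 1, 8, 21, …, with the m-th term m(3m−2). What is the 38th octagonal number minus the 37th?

223

Consecutive octagonal numbers differ by 6n − 5: here 6·38 − 5 = 223.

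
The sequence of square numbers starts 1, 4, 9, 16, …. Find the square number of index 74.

5476

74² = 5476.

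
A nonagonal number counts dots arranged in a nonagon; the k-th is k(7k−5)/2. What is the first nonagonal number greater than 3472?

3504

Solve n(7n−5)/2 > 3472 for integer n.
The largest n with value ≤ 3472 is 31 (since 3286 ≤ 3472 < 3504), so the first above is n = 32, value 3504.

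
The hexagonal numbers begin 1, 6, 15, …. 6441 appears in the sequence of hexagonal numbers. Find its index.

Set n(2n−1) = 6441, giving 2n² − n − 6441 = 0.
The discriminant is 1 + 8·6441 = 51529, and √51529 = 227.
So n = (1 + 227) / 4 = 228/4 = 57.
Check: 57·(2·57 − 1) = 6441. ✓

57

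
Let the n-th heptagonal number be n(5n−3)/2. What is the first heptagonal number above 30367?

Solve n(5n−3)/2 > 30367 for integer n.
The largest n with value ≤ 30367 is 110 (since 30085 ≤ 30367 < 30636), so the first above is n = 111, value 30636.

30636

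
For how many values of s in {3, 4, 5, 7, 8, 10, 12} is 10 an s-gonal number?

s = 3: P(3, 4) = 10. ✓
s = 4: P(4, 3) = 9 and P(4, 4) = 16; 10 is not s-gonal.
s = 5: P(5, 2) = 5 and P(5, 3) = 12; 10 is not s-gonal.
s = 7: P(7, 2) = 7 and P(7, 3) = 18; 10 is not s-gonal.
s = 8: P(8, 2) = 8 and P(8, 3) = 21; 10 is not s-gonal.
s = 10: P(10, 2) = 10. ✓
s = 12: P(12, 1) = 1 and P(12, 2) = 12; 10 is not s-gonal.
Hits: s ∈ {3, 10} → 2.

2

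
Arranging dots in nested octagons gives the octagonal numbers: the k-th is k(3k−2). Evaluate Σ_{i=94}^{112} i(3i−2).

Σ i(3i−2) = 3Σi² − 2Σi over i = 94..112.
Σi = 6328 − 4371 = 1957 and Σi² = 474600 − 272459 = 202141.
3·202141 − 2·1957 = 602509.

602509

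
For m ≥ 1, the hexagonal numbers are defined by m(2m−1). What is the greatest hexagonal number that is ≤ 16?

Solve n(2n−1) ≤ 16 for integer n.
n = 3 gives 15 ≤ 16, while n = 4 gives 28 > 16; so the answer is 15.

15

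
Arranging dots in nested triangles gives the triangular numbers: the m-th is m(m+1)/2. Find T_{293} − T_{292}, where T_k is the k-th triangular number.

Consecutive triangular numbers differ by n: T_{293} − T_{292} = 293.

293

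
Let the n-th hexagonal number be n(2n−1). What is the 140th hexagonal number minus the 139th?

557

Consecutive hexagonal numbers differ by 4n − 3: here 4·140 − 3 = 557.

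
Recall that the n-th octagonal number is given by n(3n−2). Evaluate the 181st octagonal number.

181·(3·181 − 2) = 181·541 = 97921.

97921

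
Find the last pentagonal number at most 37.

Solve n(3n−1)/2 ≤ 37 for integer n.
n = 5 gives 35 ≤ 37, while n = 6 gives 51 > 37; so the answer is 35.

35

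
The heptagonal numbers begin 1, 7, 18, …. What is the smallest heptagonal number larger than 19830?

20115

Solve n(5n−3)/2 > 19830 for integer n.
The largest n with value ≤ 19830 is 89 (since 19669 ≤ 19830 < 20115), so the first above is n = 90, value 20115.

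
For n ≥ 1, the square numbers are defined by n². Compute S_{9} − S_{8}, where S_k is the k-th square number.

n² − (n−1)² = 2n − 1, so 9² − 8² = 2·9 − 1 = 17.

17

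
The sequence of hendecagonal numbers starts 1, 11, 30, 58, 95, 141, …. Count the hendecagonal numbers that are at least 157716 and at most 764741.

225

The n-th hendecagonal number is n(9n−7)/2.
Smallest index with value ≥ 157716: n = 188 (giving 158390).
Largest index with value ≤ 764741: n = 412 (giving 762406).
Indices 188 through 412: 225 terms.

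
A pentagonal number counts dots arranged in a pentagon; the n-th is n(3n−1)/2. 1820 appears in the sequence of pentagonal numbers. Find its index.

Set n(3n−1)/2 = 1820, giving 3n² − n − 3640 = 0.
The discriminant is 1 + 24·1820 = 43681, and √43681 = 209.
So n = (1 + 209) / 6 = 210/6 = 35.

35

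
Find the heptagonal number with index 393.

393·(5·393 − 3)/2 = 393·1962/2 = 393·981 = 385533.

385533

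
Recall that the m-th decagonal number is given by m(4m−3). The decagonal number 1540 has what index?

Set n(4n−3) = 1540, giving 4n² − 3n − 1540 = 0.
The discriminant is 9 + 16·1540 = 24649, and √24649 = 157.
So n = (3 + 157) / 8 = 160/8 = 20.

20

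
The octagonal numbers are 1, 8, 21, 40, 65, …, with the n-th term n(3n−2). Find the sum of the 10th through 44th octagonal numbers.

85365

Σ i(3i−2) = 3Σi² − 2Σi over i = 10..44.
Σi = 990 − 45 = 945 and Σi² = 29370 − 285 = 29085.
3·29085 − 2·945 = 85365.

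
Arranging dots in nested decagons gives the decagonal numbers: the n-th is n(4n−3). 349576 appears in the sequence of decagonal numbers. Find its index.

Set n(4n−3) = 349576, giving 4n² − 3n − 349576 = 0.
The discriminant is 9 + 16·349576 = 5593225, and √5593225 = 2365.
So n = (3 + 2365) / 8 = 2368/8 = 296.
Check: 296·(4·296 − 3) = 349576. ✓

296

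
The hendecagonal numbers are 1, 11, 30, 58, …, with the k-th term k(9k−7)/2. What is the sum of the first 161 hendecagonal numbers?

6272721

Σ i(9i−7)/2 = (9Σi² − 7Σi) / 2 over i = 1..161.
Σi = 13041 and Σi² = 1404081.
(9·1404081 − 7·13041) / 2 = 12545442/2 = 6272721.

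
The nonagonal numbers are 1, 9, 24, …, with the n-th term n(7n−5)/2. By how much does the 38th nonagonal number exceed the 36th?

513

38·(7·38 − 5)/2 = 4959 and 36·(7·36 − 5)/2 = 4446.
Difference: 4959 − 4446 = 513.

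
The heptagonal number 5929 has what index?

Set n(5n−3)/2 = 5929, giving 5n² − 3n − 11858 = 0.
The discriminant is 9 + 40·5929 = 237169, and √237169 = 487.
So n = (3 + 487) / 10 = 490/10 = 49.
Check: 49·(5·49 − 3)/2 = 5929. ✓

49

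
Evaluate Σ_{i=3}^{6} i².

Σ_{i=3}^{6} i² = 91 − 5 = 86.

86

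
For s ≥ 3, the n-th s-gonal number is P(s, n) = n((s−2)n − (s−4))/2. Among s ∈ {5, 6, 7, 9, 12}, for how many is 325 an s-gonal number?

s = 5: P(5, 14) = 287 and P(5, 15) = 330; 325 is not s-gonal.
s = 6: P(6, 13) = 325. ✓
s = 7: P(7, 11) = 286 and P(7, 12) = 342; 325 is not s-gonal.
s = 9: P(9, 10) = 325. ✓
s = 12: P(12, 8) = 288 and P(12, 9) = 369; 325 is not s-gonal.
Hits: s ∈ {6, 9} → 2.

2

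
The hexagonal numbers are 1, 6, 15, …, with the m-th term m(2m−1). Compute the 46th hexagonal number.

4186

The 46th hexagonal number is n(2n−1) with n = 46.
46·(2·46 − 1) = 46·91 = 4186.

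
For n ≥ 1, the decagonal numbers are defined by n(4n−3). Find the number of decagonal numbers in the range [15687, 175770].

The n-th decagonal number is n(4n−3).
Smallest index with value ≥ 15687: n = 63 (giving 15687).
Largest index with value ≤ 175770: n = 210 (giving 175770).
Indices 63 through 210: 148 terms.

148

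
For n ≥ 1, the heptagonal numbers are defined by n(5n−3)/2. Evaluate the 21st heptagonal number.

1071

The 21st heptagonal number is n(5n−3)/2 with n = 21.
21·(5·21 − 3)/2 = 21·102/2 = 21·51 = 1071.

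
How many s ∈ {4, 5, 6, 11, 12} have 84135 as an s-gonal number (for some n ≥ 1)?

s = 4: P(4, 290) = 84100 and P(4, 291) = 84681; 84135 is not s-gonal.
s = 5: P(5, 237) = 84135. ✓
s = 6: P(6, 205) = 83845 and P(6, 206) = 84666; 84135 is not s-gonal.
s = 11: P(11, 137) = 83981 and P(11, 138) = 85215; 84135 is not s-gonal.
s = 12: P(12, 130) = 83980 and P(12, 131) = 85281; 84135 is not s-gonal.
Hits: s ∈ {5} → 1.

1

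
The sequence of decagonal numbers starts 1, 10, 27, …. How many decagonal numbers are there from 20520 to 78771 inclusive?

69

The n-th decagonal number is n(4n−3).
Smallest index with value ≥ 20520: n = 72 (giving 20520).
Largest index with value ≤ 78771: n = 140 (giving 77980).
Indices 72 through 140: 69 terms.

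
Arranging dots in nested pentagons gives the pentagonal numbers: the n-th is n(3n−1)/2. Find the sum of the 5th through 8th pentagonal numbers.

248

Σ i(3i−1)/2 = (3Σi² − Σi) / 2 over i = 5..8.
Σi = 36 − 10 = 26 and Σi² = 204 − 30 = 174.
(3·174 − 1·26) / 2 = 496/2 = 248.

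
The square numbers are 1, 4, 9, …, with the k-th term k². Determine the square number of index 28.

784

The 28th square number is n² with n = 28.
28² = 784.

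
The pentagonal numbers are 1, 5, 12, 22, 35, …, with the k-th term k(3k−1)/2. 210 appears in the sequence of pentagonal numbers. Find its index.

Set n(3n−1)/2 = 210, giving 3n² − n − 420 = 0.
The discriminant is 1 + 24·210 = 5041, and √5041 = 71.
So n = (1 + 71) / 6 = 72/6 = 12.

12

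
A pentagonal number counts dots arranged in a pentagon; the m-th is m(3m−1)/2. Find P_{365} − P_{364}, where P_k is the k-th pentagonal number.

Consecutive pentagonal numbers differ by 3n − 2: here 3·365 − 2 = 1093.

1093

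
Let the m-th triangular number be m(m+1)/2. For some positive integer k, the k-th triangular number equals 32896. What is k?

Set n(n+1)/2 = 32896, giving n² + n − 65792 = 0.
The discriminant is 1 + 8·32896 = 263169, and √263169 = 513.
So n = (-1 + 513) / 2 = 512/2 = 256.

256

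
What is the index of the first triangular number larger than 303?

25

Solve n(n+1)/2 > 303 for integer n.
The largest n with value ≤ 303 is 24 (since 300 ≤ 303 < 325), so the first above is n = 25, value 325.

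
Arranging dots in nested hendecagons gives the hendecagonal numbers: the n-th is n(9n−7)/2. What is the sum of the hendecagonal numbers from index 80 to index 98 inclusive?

673892

Σ i(9i−7)/2 = (9Σi² − 7Σi) / 2 over i = 80..98.
Σi = 4851 − 3160 = 1691 and Σi² = 318549 − 167480 = 151069.
(9·151069 − 7·1691) / 2 = 1347784/2 = 673892.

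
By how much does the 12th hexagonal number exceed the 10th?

86

12·(2·12 − 1) = 276 and 10·(2·10 − 1) = 190.
Difference: 276 − 190 = 86.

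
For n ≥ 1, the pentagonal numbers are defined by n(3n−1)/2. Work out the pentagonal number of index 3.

3·(3·3 − 1)/2 = 3·8/2 = 3·4 = 12.

12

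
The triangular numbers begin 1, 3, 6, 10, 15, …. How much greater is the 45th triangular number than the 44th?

Consecutive triangular numbers differ by n: T_{45} − T_{44} = 45.

45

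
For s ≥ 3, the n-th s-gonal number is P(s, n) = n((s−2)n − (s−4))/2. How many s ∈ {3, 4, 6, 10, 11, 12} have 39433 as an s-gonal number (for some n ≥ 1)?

s = 3: P(3, 280) = 39340 and P(3, 281) = 39621; 39433 is not s-gonal.
s = 4: P(4, 198) = 39204 and P(4, 199) = 39601; 39433 is not s-gonal.
s = 6: P(6, 140) = 39060 and P(6, 141) = 39621; 39433 is not s-gonal.
s = 10: P(10, 99) = 38907 and P(10, 100) = 39700; 39433 is not s-gonal.
s = 11: P(11, 94) = 39433. ✓
s = 12: P(12, 89) = 39249 and P(12, 90) = 40140; 39433 is not s-gonal.
Hits: s ∈ {11} → 1.

1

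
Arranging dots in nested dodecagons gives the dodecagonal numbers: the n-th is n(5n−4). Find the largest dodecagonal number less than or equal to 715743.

712908

Solve n(5n−4) ≤ 715743 for integer n.
n = 378 gives 712908 ≤ 715743, while n = 379 gives 716689 > 715743; so the answer is 712908.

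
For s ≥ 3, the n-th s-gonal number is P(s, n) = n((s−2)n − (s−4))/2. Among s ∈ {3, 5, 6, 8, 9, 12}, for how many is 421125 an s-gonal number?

1

s = 3: P(3, 917) = 420903 and P(3, 918) = 421821; 421125 is not s-gonal.
s = 5: P(5, 530) = 421085 and P(5, 531) = 422676; 421125 is not s-gonal.
s = 6: P(6, 459) = 420903 and P(6, 460) = 422740; 421125 is not s-gonal.
s = 8: P(8, 375) = 421125. ✓
s = 9: P(9, 347) = 420564 and P(9, 348) = 422994; 421125 is not s-gonal.
s = 12: P(12, 290) = 419340 and P(12, 291) = 422241; 421125 is not s-gonal.
Hits: s ∈ {8} → 1.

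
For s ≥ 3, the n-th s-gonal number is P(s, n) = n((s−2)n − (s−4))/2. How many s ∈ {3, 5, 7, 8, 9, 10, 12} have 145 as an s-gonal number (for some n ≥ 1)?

s = 3: P(3, 16) = 136 and P(3, 17) = 153; 145 is not s-gonal.
s = 5: P(5, 10) = 145. ✓
s = 7: P(7, 7) = 112 and P(7, 8) = 148; 145 is not s-gonal.
s = 8: P(8, 7) = 133 and P(8, 8) = 176; 145 is not s-gonal.
s = 9: P(9, 6) = 111 and P(9, 7) = 154; 145 is not s-gonal.
s = 10: P(10, 6) = 126 and P(10, 7) = 175; 145 is not s-gonal.
s = 12: P(12, 5) = 105 and P(12, 6) = 156; 145 is not s-gonal.
Hits: s ∈ {5} → 1.

1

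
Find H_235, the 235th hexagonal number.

The 235th hexagonal number is n(2n−1) with n = 235.
235·(2·235 − 1) = 235·469 = 110215.

110215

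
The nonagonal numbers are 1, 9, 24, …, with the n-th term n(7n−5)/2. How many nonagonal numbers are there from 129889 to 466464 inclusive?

The n-th nonagonal number is n(7n−5)/2.
Smallest index with value ≥ 129889: n = 193 (giving 129889).
Largest index with value ≤ 466464: n = 365 (giving 465375).
Indices 193 through 365: 173 terms.

173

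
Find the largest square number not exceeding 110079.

Solve n² ≤ 110079 for integer n.
n = 331 gives 109561 ≤ 110079, while n = 332 gives 110224 > 110079; so the answer is 109561.

109561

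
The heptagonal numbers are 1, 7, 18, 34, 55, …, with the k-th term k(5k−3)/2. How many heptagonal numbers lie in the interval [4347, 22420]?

54

The n-th heptagonal number is n(5n−3)/2.
Smallest index with value ≥ 4347: n = 42 (giving 4347).
Largest index with value ≤ 22420: n = 95 (giving 22420).
Indices 42 through 95: 54 terms.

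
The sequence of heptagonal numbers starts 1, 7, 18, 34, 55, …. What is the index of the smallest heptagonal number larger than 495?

15

Solve n(5n−3)/2 > 495 for integer n.
The largest n with value ≤ 495 is 14 (since 469 ≤ 495 < 540), so the first above is n = 15, value 540.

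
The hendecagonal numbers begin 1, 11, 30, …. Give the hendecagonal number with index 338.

512915

The 338th hendecagonal number is n(9n−7)/2 with n = 338.
338·(9·338 − 7)/2 = 338·3035/2 = 512915.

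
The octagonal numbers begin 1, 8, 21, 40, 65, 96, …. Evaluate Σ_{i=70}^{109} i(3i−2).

Σ i(3i−2) = 3Σi² − 2Σi over i = 70..109.
Σi = 5995 − 2415 = 3580 and Σi² = 437635 − 111895 = 325740.
3·325740 − 2·3580 = 970060.

970060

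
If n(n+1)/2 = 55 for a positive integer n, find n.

Set n(n+1)/2 = 55, giving n² + n − 110 = 0.
The discriminant is 1 + 8·55 = 441, and √441 = 21.
So n = (-1 + 21) / 2 = 20/2 = 10.

10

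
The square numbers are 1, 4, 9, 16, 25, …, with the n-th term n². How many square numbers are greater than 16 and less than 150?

8

The n-th square number is n².
Smallest index with value > 16: n = 5 (giving 25).
Largest index with value < 150: n = 12 (giving 144).
Indices 5 through 12: 8 terms.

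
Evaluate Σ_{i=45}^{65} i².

Σ_{i=45}^{65} i² = 93665 − 29370 = 64295.

64295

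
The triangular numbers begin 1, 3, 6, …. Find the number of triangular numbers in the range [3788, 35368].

The n-th triangular number is n(n+1)/2.
Smallest index with value ≥ 3788: n = 87 (giving 3828).
Largest index with value ≤ 35368: n = 265 (giving 35245).
Indices 87 through 265: 179 terms.

179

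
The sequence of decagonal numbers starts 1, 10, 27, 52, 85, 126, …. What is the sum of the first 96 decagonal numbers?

1184176

Σ i(4i−3) = 4Σi² − 3Σi over i = 1..96.
Σi = 4656 and Σi² = 299536.
4·299536 − 3·4656 = 1184176.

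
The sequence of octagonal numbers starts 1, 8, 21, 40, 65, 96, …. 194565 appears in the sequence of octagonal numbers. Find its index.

255

Set n(3n−2) = 194565, giving 3n² − 2n − 194565 = 0.
The discriminant is 4 + 12·194565 = 2334784, and √2334784 = 1528.
So n = (2 + 1528) / 6 = 1530/6 = 255.
Check: 255·(3·255 − 2) = 194565. ✓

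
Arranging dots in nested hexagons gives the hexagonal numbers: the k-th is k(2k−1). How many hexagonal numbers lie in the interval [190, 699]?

The n-th hexagonal number is n(2n−1).
Smallest index with value ≥ 190: n = 10 (giving 190).
Largest index with value ≤ 699: n = 18 (giving 630).
Indices 10 through 18: 9 terms.

9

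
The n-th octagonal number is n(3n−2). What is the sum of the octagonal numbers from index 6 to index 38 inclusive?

Σ i(3i−2) = 3Σi² − 2Σi over i = 6..38.
Σi = 741 − 15 = 726 and Σi² = 19019 − 55 = 18964.
3·18964 − 2·726 = 55440.

55440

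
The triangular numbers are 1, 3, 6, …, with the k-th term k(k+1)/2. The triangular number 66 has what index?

11

Set n(n+1)/2 = 66, giving n² + n − 132 = 0.
The discriminant is 1 + 8·66 = 529, and √529 = 23.
So n = (-1 + 23) / 2 = 22/2 = 11.
Check: 11·12/2 = 66. ✓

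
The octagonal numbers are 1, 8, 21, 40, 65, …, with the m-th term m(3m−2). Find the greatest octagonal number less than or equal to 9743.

Solve n(3n−2) ≤ 9743 for integer n.
n = 57 gives 9633 ≤ 9743, while n = 58 gives 9976 > 9743; so the answer is 9633.

9633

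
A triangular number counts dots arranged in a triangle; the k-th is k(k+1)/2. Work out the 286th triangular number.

The 286th triangular number is n(n+1)/2 with n = 286.
286·287/2 = 82082/2 = 41041.

41041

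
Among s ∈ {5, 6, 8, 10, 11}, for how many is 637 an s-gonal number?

1

s = 5: P(5, 20) = 590 and P(5, 21) = 651; 637 is not s-gonal.
s = 6: P(6, 18) = 630 and P(6, 19) = 703; 637 is not s-gonal.
s = 8: P(8, 14) = 560 and P(8, 15) = 645; 637 is not s-gonal.
s = 10: P(10, 13) = 637. ✓
s = 11: P(11, 12) = 606 and P(11, 13) = 715; 637 is not s-gonal.
Hits: s ∈ {10} → 1.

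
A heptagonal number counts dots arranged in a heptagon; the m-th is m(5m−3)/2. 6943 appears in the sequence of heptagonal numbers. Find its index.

Set n(5n−3)/2 = 6943, giving 5n² − 3n − 13886 = 0.
So n = (3 + 527) / 10 = 530/10 = 53.

53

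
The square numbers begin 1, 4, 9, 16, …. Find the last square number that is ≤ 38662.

38416

Solve n² ≤ 38662 for integer n.
n = 196 gives 38416 ≤ 38662, while n = 197 gives 38809 > 38662; so the answer is 38416.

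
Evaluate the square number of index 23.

The 23rd square number is n² with n = 23.
23² = 529.

529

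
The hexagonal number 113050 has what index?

Set n(2n−1) = 113050, giving 2n² − n − 113050 = 0.
So n = (1 + 951) / 4 = 952/4 = 238.

238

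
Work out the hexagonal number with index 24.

1128

24·(2·24 − 1) = 24·47 = 1128.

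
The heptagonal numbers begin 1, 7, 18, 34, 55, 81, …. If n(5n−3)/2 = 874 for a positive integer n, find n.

Set n(5n−3)/2 = 874, giving 5n² − 3n − 1748 = 0.
So n = (3 + 187) / 10 = 190/10 = 19.

19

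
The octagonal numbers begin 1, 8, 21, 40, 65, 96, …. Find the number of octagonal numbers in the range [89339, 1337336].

The n-th octagonal number is n(3n−2).
Smallest index with value ≥ 89339: n = 173 (giving 89441).
Largest index with value ≤ 1337336: n = 668 (giving 1337336).
Indices 173 through 668: 496 terms.

496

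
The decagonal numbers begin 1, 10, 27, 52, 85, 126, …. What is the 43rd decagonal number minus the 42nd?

Consecutive decagonal numbers differ by 8n − 7: here 8·43 − 7 = 337.

337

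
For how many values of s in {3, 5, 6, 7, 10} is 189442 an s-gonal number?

s = 3: P(3, 615) = 189420 and P(3, 616) = 190036; 189442 is not s-gonal.
s = 5: P(5, 355) = 188860 and P(5, 356) = 189926; 189442 is not s-gonal.
s = 6: P(6, 308) = 189420 and P(6, 309) = 190653; 189442 is not s-gonal.
s = 7: P(7, 275) = 188650 and P(7, 276) = 190026; 189442 is not s-gonal.
s = 10: P(10, 218) = 189442. ✓
Hits: s ∈ {10} → 1.

1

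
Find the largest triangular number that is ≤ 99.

Solve n(n+1)/2 ≤ 99 for integer n.
n = 13 gives 91 ≤ 99, while n = 14 gives 105 > 99; so the answer is 91.

91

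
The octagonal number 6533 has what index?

47

Set n(3n−2) = 6533, giving 3n² − 2n − 6533 = 0.
The discriminant is 4 + 12·6533 = 78400, and √78400 = 280.
So n = (2 + 280) / 6 = 282/6 = 47.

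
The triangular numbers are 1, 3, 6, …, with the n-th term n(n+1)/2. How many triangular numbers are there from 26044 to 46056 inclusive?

76

The n-th triangular number is n(n+1)/2.
Smallest index with value ≥ 26044: n = 228 (giving 26106).
Largest index with value ≤ 46056: n = 303 (giving 46056).
Indices 228 through 303: 76 terms.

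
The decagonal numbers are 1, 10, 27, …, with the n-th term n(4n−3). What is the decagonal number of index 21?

1701

21·(4·21 − 3) = 21·81 = 1701.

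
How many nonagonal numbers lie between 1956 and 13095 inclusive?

The n-th nonagonal number is n(7n−5)/2.
Smallest index with value ≥ 1956: n = 24 (giving 1956).
Largest index with value ≤ 13095: n = 61 (giving 12871).
Indices 24 through 61: 38 terms.

38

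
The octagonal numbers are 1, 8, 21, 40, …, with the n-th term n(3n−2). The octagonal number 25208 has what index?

Set n(3n−2) = 25208, giving 3n² − 2n − 25208 = 0.
The discriminant is 4 + 12·25208 = 302500, and √302500 = 550.
So n = (2 + 550) / 6 = 552/6 = 92.

92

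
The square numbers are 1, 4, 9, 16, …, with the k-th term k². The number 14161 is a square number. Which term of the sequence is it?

119

We need n² = 14161, so n = √14161 = 119.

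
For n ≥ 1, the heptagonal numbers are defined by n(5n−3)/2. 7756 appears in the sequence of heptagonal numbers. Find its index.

56

Set n(5n−3)/2 = 7756, giving 5n² − 3n − 15512 = 0.
So n = (3 + 557) / 10 = 560/10 = 56.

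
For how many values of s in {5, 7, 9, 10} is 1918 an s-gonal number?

1

s = 5: P(5, 35) = 1820 and P(5, 36) = 1926; 1918 is not s-gonal.
s = 7: P(7, 28) = 1918. ✓
s = 9: P(9, 23) = 1794 and P(9, 24) = 1956; 1918 is not s-gonal.
s = 10: P(10, 22) = 1870 and P(10, 23) = 2047; 1918 is not s-gonal.
Hits: s ∈ {7} → 1.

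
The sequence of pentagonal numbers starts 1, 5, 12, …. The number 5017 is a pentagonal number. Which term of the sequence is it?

58

Set n(3n−1)/2 = 5017, giving 3n² − n − 10034 = 0.
The discriminant is 1 + 24·5017 = 120409, and √120409 = 347.
So n = (1 + 347) / 6 = 348/6 = 58.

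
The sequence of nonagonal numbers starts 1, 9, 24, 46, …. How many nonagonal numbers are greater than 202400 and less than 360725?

81

The n-th nonagonal number is n(7n−5)/2.
Smallest index with value > 202400: n = 241 (giving 202681).
Largest index with value < 360725: n = 321 (giving 359841).
Indices 241 through 321: 81 terms.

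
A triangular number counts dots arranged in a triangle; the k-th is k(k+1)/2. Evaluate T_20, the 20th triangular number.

The 20th triangular number is n(n+1)/2 with n = 20.
20·21/2 = 420/2 = 210.

210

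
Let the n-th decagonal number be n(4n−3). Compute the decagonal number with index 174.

The 174th decagonal number is n(4n−3) with n = 174.
174·(4·174 − 3) = 174·693 = 120582.

120582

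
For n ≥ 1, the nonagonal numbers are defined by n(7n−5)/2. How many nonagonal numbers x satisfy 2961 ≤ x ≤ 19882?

46

The n-th nonagonal number is n(7n−5)/2.
Smallest index with value ≥ 2961: n = 30 (giving 3075).
Largest index with value ≤ 19882: n = 75 (giving 19500).
Indices 30 through 75: 46 terms.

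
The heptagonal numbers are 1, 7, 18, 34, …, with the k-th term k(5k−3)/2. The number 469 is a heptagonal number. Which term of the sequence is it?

Set n(5n−3)/2 = 469, giving 5n² − 3n − 938 = 0.
So n = (3 + 137) / 10 = 140/10 = 14.
Check: 14·(5·14 − 3)/2 = 469. ✓

14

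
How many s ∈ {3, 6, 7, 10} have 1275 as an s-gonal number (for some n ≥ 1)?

1

s = 3: P(3, 50) = 1275. ✓
s = 6: P(6, 25) = 1225 and P(6, 26) = 1326; 1275 is not s-gonal.
s = 7: P(7, 22) = 1177 and P(7, 23) = 1288; 1275 is not s-gonal.
s = 10: P(10, 18) = 1242 and P(10, 19) = 1387; 1275 is not s-gonal.
Hits: s ∈ {3} → 1.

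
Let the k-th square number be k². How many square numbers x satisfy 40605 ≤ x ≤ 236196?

The n-th square number is n².
Smallest index with value ≥ 40605: n = 202 (giving 40804).
Largest index with value ≤ 236196: n = 486 (giving 236196).
Indices 202 through 486: 285 terms.

285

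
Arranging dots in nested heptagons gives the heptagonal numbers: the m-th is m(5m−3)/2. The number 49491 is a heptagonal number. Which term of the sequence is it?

Set n(5n−3)/2 = 49491, giving 5n² − 3n − 98982 = 0.
The discriminant is 9 + 40·49491 = 1979649, and √1979649 = 1407.
So n = (3 + 1407) / 10 = 1410/10 = 141.

141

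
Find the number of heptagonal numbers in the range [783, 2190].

The n-th heptagonal number is n(5n−3)/2.
Smallest index with value ≥ 783: n = 18 (giving 783).
Largest index with value ≤ 2190: n = 29 (giving 2059).
Indices 18 through 29: 12 terms.

12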